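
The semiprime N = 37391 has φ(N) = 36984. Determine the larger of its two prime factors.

269

φ(n) = (p−1)(q−1) = n − (p+q) + 1, so p + q = 37391 − 36984 + 1 = 408.
p and q are the roots of t² − 408t + 37391 = 0.
Discriminant: 408² − 4·37391 = 166464 − 149564 = 16900; √16900 = 130.
q = (408 − 130)/2 = 139, p = (408 + 130)/2 = 269.
Check: 139 · 269 = 37391.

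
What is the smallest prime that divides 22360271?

22360271 is odd.
Digit sum 23, not divisible by 3.
Ends in 1: not divisible by 5.
7: 22360271 = 7·3194324 + 3
11: 22360271 = 11·2032751 + 10
13: 22360271 = 13·1720020 + 11
17: 22360271 = 17·1315310 + 1
19: 22360271 = 19·1176856 + 7
23: 22360271 = 23·972185 + 16
29: 22360271 = 29·771043 + 24
31: 22360271 = 31·721299 + 2
37: 22360271 = 37·604331 + 24
41: 22360271 = 41·545372 + 19
43: 22360271 = 43·520006 + 13
47: 22360271 = 47·475750 + 21
53: 22360271 = 53·421891 + 48
59: 22360271 = 59·378987 + 38
61: 22360271 = 61·366561 + 50
67: 22360271 = 67·333735 + 26
71: 22360271 = 71·314933 + 28
73: 22360271 = 73·306305 + 6
79: 22360271 = 79·283041 + 32
83: 22360271 = 83·269400 + 71
89: 22360271 = 89·251239

89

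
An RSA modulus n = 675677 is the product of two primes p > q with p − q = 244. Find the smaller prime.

709

Since p = q + 244, we have 675677 = q(q + 244), so q² + 244q − 675677 = 0.
Discriminant: 244² + 4·675677 = 59536 + 2702708 = 2762244; √2762244 = 1662.
q = (−244 + 1662)/2 = 709, and p = q + 244 = 953.
Check: 709 · 953 = 675677.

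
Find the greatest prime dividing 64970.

64970 = 2 · 32485
32485 = 5 · 6497
6497 = 73 · 89
89 is prime.
So 64970 = 2 · 5 · 73 · 89; the largest prime factor is 89.

89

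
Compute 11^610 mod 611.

335

11^1 ≡ 11 (mod 611)
11^2 ≡ 11^2 = 121 ≡ 121 (mod 611)
11^4 ≡ 121^2 = 14641 ≡ 588 (mod 611)
11^8 ≡ 588^2 = 345744 ≡ 529 (mod 611)
11^16 ≡ 529^2 = 279841 ≡ 3 (mod 611)
11^32 ≡ 3^2 = 9 ≡ 9 (mod 611)
11^64 ≡ 9^2 = 81 ≡ 81 (mod 611)
11^128 ≡ 81^2 = 6561 ≡ 451 (mod 611)
11^256 ≡ 451^2 = 203401 ≡ 549 (mod 611)
11^512 ≡ 549^2 = 301401 ≡ 178 (mod 611)
610 = 512 + 64 + 32 + 2 in binary powers of 2.
So 11^610 ≡ 178 · 81 · 9 · 121 ≡ 335 (mod 611).
Since 335 ≠ 1, base 11 is a Fermat witness: 611 is composite.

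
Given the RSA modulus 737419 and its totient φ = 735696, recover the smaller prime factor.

787

φ(n) = (p−1)(q−1) = n − (p+q) + 1, so p + q = 737419 − 735696 + 1 = 1724.
p and q are the roots of t² − 1724t + 737419 = 0.
Discriminant: 1724² − 4·737419 = 2972176 − 2949676 = 22500; √22500 = 150.
q = (1724 − 150)/2 = 787, p = (1724 + 150)/2 = 937.
Check: 787 · 937 = 737419.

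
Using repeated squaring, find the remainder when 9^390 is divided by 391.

123

9^1 ≡ 9 (mod 391)
9^2 ≡ 9^2 = 81 ≡ 81 (mod 391)
9^4 ≡ 81^2 = 6561 ≡ 305 (mod 391)
9^8 ≡ 305^2 = 93025 ≡ 358 (mod 391)
9^16 ≡ 358^2 = 128164 ≡ 307 (mod 391)
9^32 ≡ 307^2 = 94249 ≡ 18 (mod 391)
9^64 ≡ 18^2 = 324 ≡ 324 (mod 391)
9^128 ≡ 324^2 = 104976 ≡ 188 (mod 391)
9^256 ≡ 188^2 = 35344 ≡ 154 (mod 391)
390 = 256 + 128 + 4 + 2 in binary powers of 2.
So 9^390 ≡ 154 · 188 · 305 · 81 ≡ 123 (mod 391).
Since 123 ≠ 1, base 9 is a Fermat witness: 391 is composite.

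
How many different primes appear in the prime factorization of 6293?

3

6293 = 7 · 899
899 = 29 · 31
6293 = 7 · 29 · 31, which has 3 distinct prime factors.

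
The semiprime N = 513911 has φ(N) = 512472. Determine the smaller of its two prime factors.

653

φ(n) = (p−1)(q−1) = n − (p+q) + 1, so p + q = 513911 − 512472 + 1 = 1440.
p and q are the roots of t² − 1440t + 513911 = 0.
Discriminant: 1440² − 4·513911 = 2073600 − 2055644 = 17956; √17956 = 134.
q = (1440 − 134)/2 = 653, p = (1440 + 134)/2 = 787.
Check: 653 · 787 = 513911.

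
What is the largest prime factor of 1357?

1357 = 23 · 59
59 is prime.
So 1357 = 23 · 59; the largest prime factor is 59.

59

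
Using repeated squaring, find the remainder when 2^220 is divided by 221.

2^1 ≡ 2 (mod 221)
2^2 ≡ 2^2 = 4 ≡ 4 (mod 221)
2^4 ≡ 4^2 = 16 ≡ 16 (mod 221)
2^8 ≡ 16^2 = 256 ≡ 35 (mod 221)
2^16 ≡ 35^2 = 1225 ≡ 120 (mod 221)
2^32 ≡ 120^2 = 14400 ≡ 35 (mod 221)
2^64 ≡ 35^2 = 1225 ≡ 120 (mod 221)
2^128 ≡ 120^2 = 14400 ≡ 35 (mod 221)
220 = 128 + 64 + 16 + 8 + 4 in binary powers of 2.
So 2^220 ≡ 35 · 120 · 120 · 35 · 16 ≡ 16 (mod 221).
Since 16 ≠ 1, base 2 is a Fermat witness: 221 is composite.

16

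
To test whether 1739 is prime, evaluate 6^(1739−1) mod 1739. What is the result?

6^1 ≡ 6 (mod 1739)
6^2 ≡ 6^2 = 36 ≡ 36 (mod 1739)
6^4 ≡ 36^2 = 1296 ≡ 1296 (mod 1739)
6^8 ≡ 1296^2 = 1679616 ≡ 1481 (mod 1739)
6^16 ≡ 1481^2 = 2193361 ≡ 482 (mod 1739)
6^32 ≡ 482^2 = 232324 ≡ 1037 (mod 1739)
6^64 ≡ 1037^2 = 1075369 ≡ 667 (mod 1739)
6^128 ≡ 667^2 = 444889 ≡ 1444 (mod 1739)
6^256 ≡ 1444^2 = 2085136 ≡ 75 (mod 1739)
6^512 ≡ 75^2 = 5625 ≡ 408 (mod 1739)
6^1024 ≡ 408^2 = 166464 ≡ 1259 (mod 1739)
1738 = 1024 + 512 + 128 + 64 + 8 + 2 in binary powers of 2.
So 6^1738 ≡ 1259 · 408 · 1444 · 667 · 1481 · 36 ≡ 739 (mod 1739).
Since 739 ≠ 1, base 6 is a Fermat witness: 1739 is composite.

739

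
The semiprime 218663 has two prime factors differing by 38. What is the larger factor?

Since p = q + 38, we have 218663 = q(q + 38), so q² + 38q − 218663 = 0.
Discriminant: 38² + 4·218663 = 1444 + 874652 = 876096; √876096 = 936.
q = (−38 + 936)/2 = 449, and p = q + 38 = 487.
Check: 449 · 487 = 218663.

487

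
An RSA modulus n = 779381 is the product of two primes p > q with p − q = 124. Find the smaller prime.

Since p = q + 124, we have 779381 = q(q + 124), so q² + 124q − 779381 = 0.
Discriminant: 124² + 4·779381 = 15376 + 3117524 = 3132900; √3132900 = 1770.
q = (−124 + 1770)/2 = 823, and p = q + 124 = 947.
Check: 823 · 947 = 779381.

823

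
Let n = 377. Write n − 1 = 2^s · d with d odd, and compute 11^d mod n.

305

377 − 1 = 376 = 2^3 · 47, so d = 47.
11^1 ≡ 11 (mod 377)
11^2 ≡ 11^2 = 121 ≡ 121 (mod 377)
11^4 ≡ 121^2 = 14641 ≡ 315 (mod 377)
11^8 ≡ 315^2 = 99225 ≡ 74 (mod 377)
11^16 ≡ 74^2 = 5476 ≡ 198 (mod 377)
11^32 ≡ 198^2 = 39204 ≡ 373 (mod 377)
47 = 32 + 8 + 4 + 2 + 1 in binary powers of 2.
So 11^47 ≡ 373 · 74 · 315 · 121 · 11 ≡ 305 (mod 377).
Squaring chain: 305 → 283 → 165; never reaches −1, so base 11 is a Miller–Rabin witness that 377 is composite.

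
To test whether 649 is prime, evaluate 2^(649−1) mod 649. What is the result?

80

2^1 ≡ 2 (mod 649)
2^2 ≡ 2^2 = 4 ≡ 4 (mod 649)
2^4 ≡ 4^2 = 16 ≡ 16 (mod 649)
2^8 ≡ 16^2 = 256 ≡ 256 (mod 649)
2^16 ≡ 256^2 = 65536 ≡ 636 (mod 649)
2^32 ≡ 636^2 = 404496 ≡ 169 (mod 649)
2^64 ≡ 169^2 = 28561 ≡ 5 (mod 649)
2^128 ≡ 5^2 = 25 ≡ 25 (mod 649)
2^256 ≡ 25^2 = 625 ≡ 625 (mod 649)
2^512 ≡ 625^2 = 390625 ≡ 576 (mod 649)
648 = 512 + 128 + 8 in binary powers of 2.
So 2^648 ≡ 576 · 25 · 256 ≡ 80 (mod 649).
Since 80 ≠ 1, base 2 is a Fermat witness: 649 is composite.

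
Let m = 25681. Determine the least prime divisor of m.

61

25681 is odd.
Digit sum 22, not divisible by 3.
Ends in 1: not divisible by 5.
7: 25681 = 7·3668 + 5
11: 25681 = 11·2334 + 7
13: 25681 = 13·1975 + 6
17: 25681 = 17·1510 + 11
19: 25681 = 19·1351 + 12
23: 25681 = 23·1116 + 13
29: 25681 = 29·885 + 16
31: 25681 = 31·828 + 13
37: 25681 = 37·694 + 3
41: 25681 = 41·626 + 15
43: 25681 = 43·597 + 10
47: 25681 = 47·546 + 19
53: 25681 = 53·484 + 29
59: 25681 = 59·435 + 16
61: 25681 = 61·421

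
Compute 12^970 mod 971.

1

12^1 ≡ 12 (mod 971)
12^2 ≡ 12^2 = 144 ≡ 144 (mod 971)
12^4 ≡ 144^2 = 20736 ≡ 345 (mod 971)
12^8 ≡ 345^2 = 119025 ≡ 563 (mod 971)
12^16 ≡ 563^2 = 316969 ≡ 423 (mod 971)
12^32 ≡ 423^2 = 178929 ≡ 265 (mod 971)
12^64 ≡ 265^2 = 70225 ≡ 313 (mod 971)
12^128 ≡ 313^2 = 97969 ≡ 869 (mod 971)
12^256 ≡ 869^2 = 755161 ≡ 694 (mod 971)
12^512 ≡ 694^2 = 481636 ≡ 20 (mod 971)
970 = 512 + 256 + 128 + 64 + 8 + 2 in binary powers of 2.
So 12^970 ≡ 20 · 694 · 869 · 313 · 563 · 144 ≡ 1 (mod 971).
Since the result is 1, base 12 gives no evidence that 971 is composite.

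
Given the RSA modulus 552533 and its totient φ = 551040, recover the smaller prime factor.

φ(n) = (p−1)(q−1) = n − (p+q) + 1, so p + q = 552533 − 551040 + 1 = 1494.
p and q are the roots of t² − 1494t + 552533 = 0.
Discriminant: 1494² − 4·552533 = 2232036 − 2210132 = 21904; √21904 = 148.
q = (1494 − 148)/2 = 673, p = (1494 + 148)/2 = 821.
Check: 673 · 821 = 552533.

673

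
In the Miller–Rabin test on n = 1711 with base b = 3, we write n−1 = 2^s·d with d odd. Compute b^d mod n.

606

1711 − 1 = 1710 = 2^1 · 855, so d = 855.
3^1 ≡ 3 (mod 1711)
3^2 ≡ 3^2 = 9 ≡ 9 (mod 1711)
3^4 ≡ 9^2 = 81 ≡ 81 (mod 1711)
3^8 ≡ 81^2 = 6561 ≡ 1428 (mod 1711)
3^16 ≡ 1428^2 = 2039184 ≡ 1383 (mod 1711)
3^32 ≡ 1383^2 = 1912689 ≡ 1502 (mod 1711)
3^64 ≡ 1502^2 = 2256004 ≡ 906 (mod 1711)
3^128 ≡ 906^2 = 820836 ≡ 1267 (mod 1711)
3^256 ≡ 1267^2 = 1605289 ≡ 371 (mod 1711)
3^512 ≡ 371^2 = 137641 ≡ 761 (mod 1711)
855 = 512 + 256 + 64 + 16 + 4 + 2 + 1 in binary powers of 2.
So 3^855 ≡ 761 · 371 · 906 · 1383 · 81 · 9 · 3 ≡ 606 (mod 1711).
Squaring chain: 606; never reaches −1, so base 3 is a Miller–Rabin witness that 1711 is composite.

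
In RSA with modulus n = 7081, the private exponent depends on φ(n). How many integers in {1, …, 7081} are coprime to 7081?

6912

Factor: 7081 = 73 · 97.
φ(7081) = (73−1) · (97−1) = 72 · 96 = 6912.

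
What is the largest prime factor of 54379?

89

54379 = 13 · 4183
4183 = 47 · 89
89 is prime.
So 54379 = 13 · 47 · 89; the largest prime factor is 89.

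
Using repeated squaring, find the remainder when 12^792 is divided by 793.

729

12^1 ≡ 12 (mod 793)
12^2 ≡ 12^2 = 144 ≡ 144 (mod 793)
12^4 ≡ 144^2 = 20736 ≡ 118 (mod 793)
12^8 ≡ 118^2 = 13924 ≡ 443 (mod 793)
12^16 ≡ 443^2 = 196249 ≡ 378 (mod 793)
12^32 ≡ 378^2 = 142884 ≡ 144 (mod 793)
12^64 ≡ 144^2 = 20736 ≡ 118 (mod 793)
12^128 ≡ 118^2 = 13924 ≡ 443 (mod 793)
12^256 ≡ 443^2 = 196249 ≡ 378 (mod 793)
12^512 ≡ 378^2 = 142884 ≡ 144 (mod 793)
792 = 512 + 256 + 16 + 8 in binary powers of 2.
So 12^792 ≡ 144 · 378 · 378 · 443 ≡ 729 (mod 793).
Since 729 ≠ 1, base 12 is a Fermat witness: 793 is composite.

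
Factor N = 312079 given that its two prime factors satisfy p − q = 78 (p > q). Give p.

599

Since p = q + 78, we have 312079 = q(q + 78), so q² + 78q − 312079 = 0.
Discriminant: 78² + 4·312079 = 6084 + 1248316 = 1254400; √1254400 = 1120.
q = (−78 + 1120)/2 = 521, and p = q + 78 = 599.
Check: 521 · 599 = 312079.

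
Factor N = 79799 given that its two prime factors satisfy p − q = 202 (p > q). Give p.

401

Since p = q + 202, we have 79799 = q(q + 202), so q² + 202q − 79799 = 0.
Discriminant: 202² + 4·79799 = 40804 + 319196 = 360000; √360000 = 600.
q = (−202 + 600)/2 = 199, and p = q + 202 = 401.
Check: 199 · 401 = 79799.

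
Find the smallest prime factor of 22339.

22339 is odd.
Digit sum 19, not divisible by 3.
Ends in 9: not divisible by 5.
7: 22339 = 7·3191 + 2
11: 22339 = 11·2030 + 9
13: 22339 = 13·1718 + 5
17: 22339 = 17·1314 + 1
19: 22339 = 19·1175 + 14
23: 22339 = 23·971 + 6
29: 22339 = 29·770 + 9
31: 22339 = 31·720 + 19
37: 22339 = 37·603 + 28
41: 22339 = 41·544 + 35
43: 22339 = 43·519 + 22
47: 22339 = 47·475 + 14
53: 22339 = 53·421 + 26
59: 22339 = 59·378 + 37
61: 22339 = 61·366 + 13
67: 22339 = 67·333 + 28
71: 22339 = 71·314 + 45
73: 22339 = 73·306 + 1
79: 22339 = 79·282 + 61
83: 22339 = 83·269 + 12
89: 22339 = 89·251

89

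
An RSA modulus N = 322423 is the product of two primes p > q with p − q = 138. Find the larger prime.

641

Since p = q + 138, we have 322423 = q(q + 138), so q² + 138q − 322423 = 0.
Discriminant: 138² + 4·322423 = 19044 + 1289692 = 1308736; √1308736 = 1144.
q = (−138 + 1144)/2 = 503, and p = q + 138 = 641.
Check: 503 · 641 = 322423.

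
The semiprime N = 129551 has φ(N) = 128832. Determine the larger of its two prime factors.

367

φ(n) = (p−1)(q−1) = n − (p+q) + 1, so p + q = 129551 − 128832 + 1 = 720.
p and q are the roots of t² − 720t + 129551 = 0.
Discriminant: 720² − 4·129551 = 518400 − 518204 = 196; √196 = 14.
q = (720 − 14)/2 = 353, p = (720 + 14)/2 = 367.
Check: 353 · 367 = 129551.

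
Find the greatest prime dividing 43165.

43165 = 5 · 8633
8633 = 89 · 97
97 is prime.
So 43165 = 5 · 89 · 97; the largest prime factor is 97.

97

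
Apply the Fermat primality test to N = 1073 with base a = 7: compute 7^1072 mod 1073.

7^1 ≡ 7 (mod 1073)
7^2 ≡ 7^2 = 49 ≡ 49 (mod 1073)
7^4 ≡ 49^2 = 2401 ≡ 255 (mod 1073)
7^8 ≡ 255^2 = 65025 ≡ 645 (mod 1073)
7^16 ≡ 645^2 = 416025 ≡ 774 (mod 1073)
7^32 ≡ 774^2 = 599076 ≡ 342 (mod 1073)
7^64 ≡ 342^2 = 116964 ≡ 7 (mod 1073)
7^128 ≡ 7^2 = 49 ≡ 49 (mod 1073)
7^256 ≡ 49^2 = 2401 ≡ 255 (mod 1073)
7^512 ≡ 255^2 = 65025 ≡ 645 (mod 1073)
7^1024 ≡ 645^2 = 416025 ≡ 774 (mod 1073)
1072 = 1024 + 32 + 16 in binary powers of 2.
So 7^1072 ≡ 774 · 342 · 774 ≡ 7 (mod 1073).
Since 7 ≠ 1, base 7 is a Fermat witness: 1073 is composite.

7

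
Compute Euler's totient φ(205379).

201898

Factor: 205379 = 59^3.
φ(205379) = 59^2·(59−1) = 201898.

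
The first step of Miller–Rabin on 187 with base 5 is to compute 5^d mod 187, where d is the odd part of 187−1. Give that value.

37

187 − 1 = 186 = 2^1 · 93, so d = 93.
5^1 ≡ 5 (mod 187)
5^2 ≡ 5^2 = 25 ≡ 25 (mod 187)
5^4 ≡ 25^2 = 625 ≡ 64 (mod 187)
5^8 ≡ 64^2 = 4096 ≡ 169 (mod 187)
5^16 ≡ 169^2 = 28561 ≡ 137 (mod 187)
5^32 ≡ 137^2 = 18769 ≡ 69 (mod 187)
5^64 ≡ 69^2 = 4761 ≡ 86 (mod 187)
93 = 64 + 16 + 8 + 4 + 1 in binary powers of 2.
So 5^93 ≡ 86 · 137 · 169 · 64 · 5 ≡ 37 (mod 187).
Squaring chain: 37; never reaches −1, so base 5 is a Miller–Rabin witness that 187 is composite.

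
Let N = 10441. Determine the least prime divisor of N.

10441 is odd.
Digit sum 10, not divisible by 3.
Ends in 1: not divisible by 5.
7: 10441 = 7·1491 + 4
11: 10441 = 11·949 + 2
13: 10441 = 13·803 + 2
17: 10441 = 17·614 + 3
19: 10441 = 19·549 + 10
23: 10441 = 23·453 + 22
29: 10441 = 29·360 + 1
31: 10441 = 31·336 + 25
37: 10441 = 37·282 + 7
41: 10441 = 41·254 + 27
43: 10441 = 43·242 + 35
47: 10441 = 47·222 + 7
53: 10441 = 53·197

53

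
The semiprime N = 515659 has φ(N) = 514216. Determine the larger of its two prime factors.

797

φ(n) = (p−1)(q−1) = n − (p+q) + 1, so p + q = 515659 − 514216 + 1 = 1444.
p and q are the roots of t² − 1444t + 515659 = 0.
Discriminant: 1444² − 4·515659 = 2085136 − 2062636 = 22500; √22500 = 150.
q = (1444 − 150)/2 = 647, p = (1444 + 150)/2 = 797.
Check: 647 · 797 = 515659.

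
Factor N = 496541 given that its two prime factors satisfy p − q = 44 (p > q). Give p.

727

Since p = q + 44, we have 496541 = q(q + 44), so q² + 44q − 496541 = 0.
Discriminant: 44² + 4·496541 = 1936 + 1986164 = 1988100; √1988100 = 1410.
q = (−44 + 1410)/2 = 683, and p = q + 44 = 727.
Check: 683 · 727 = 496541.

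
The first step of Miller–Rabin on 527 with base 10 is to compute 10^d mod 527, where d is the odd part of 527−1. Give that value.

107

527 − 1 = 526 = 2^1 · 263, so d = 263.
10^1 ≡ 10 (mod 527)
10^2 ≡ 10^2 = 100 ≡ 100 (mod 527)
10^4 ≡ 100^2 = 10000 ≡ 514 (mod 527)
10^8 ≡ 514^2 = 264196 ≡ 169 (mod 527)
10^16 ≡ 169^2 = 28561 ≡ 103 (mod 527)
10^32 ≡ 103^2 = 10609 ≡ 69 (mod 527)
10^64 ≡ 69^2 = 4761 ≡ 18 (mod 527)
10^128 ≡ 18^2 = 324 ≡ 324 (mod 527)
10^256 ≡ 324^2 = 104976 ≡ 103 (mod 527)
263 = 256 + 4 + 2 + 1 in binary powers of 2.
So 10^263 ≡ 103 · 514 · 100 · 10 ≡ 107 (mod 527).
Squaring chain: 107; never reaches −1, so base 10 is a Miller–Rabin witness that 527 is composite.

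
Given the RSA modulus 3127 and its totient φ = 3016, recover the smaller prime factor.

53

φ(n) = (p−1)(q−1) = n − (p+q) + 1, so p + q = 3127 − 3016 + 1 = 112.
p and q are the roots of t² − 112t + 3127 = 0.
Discriminant: 112² − 4·3127 = 12544 − 12508 = 36; √36 = 6.
q = (112 − 6)/2 = 53, p = (112 + 6)/2 = 59.
Check: 53 · 59 = 3127.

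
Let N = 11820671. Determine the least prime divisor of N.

73

11820671 is odd.
Digit sum 26, not divisible by 3.
Ends in 1: not divisible by 5.
7: 11820671 = 7·1688667 + 2
11: 11820671 = 11·1074606 + 5
13: 11820671 = 13·909282 + 5
17: 11820671 = 17·695333 + 10
19: 11820671 = 19·622140 + 11
23: 11820671 = 23·513942 + 5
29: 11820671 = 29·407609 + 10
31: 11820671 = 31·381311 + 30
37: 11820671 = 37·319477 + 22
41: 11820671 = 41·288309 + 2
43: 11820671 = 43·274899 + 14
47: 11820671 = 47·251503 + 30
53: 11820671 = 53·223031 + 28
59: 11820671 = 59·200350 + 21
61: 11820671 = 61·193781 + 30
67: 11820671 = 67·176427 + 62
71: 11820671 = 71·166488 + 23
73: 11820671 = 73·161927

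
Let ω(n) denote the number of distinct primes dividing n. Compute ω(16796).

16796 = 2^2 · 4199
4199 = 13 · 323
323 = 17 · 19
16796 = 2^2 · 13 · 17 · 19, which has 4 distinct prime factors.

4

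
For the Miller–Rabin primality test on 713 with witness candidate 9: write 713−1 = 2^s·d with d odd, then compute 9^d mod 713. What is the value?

193

713 − 1 = 712 = 2^3 · 89, so d = 89.
9^1 ≡ 9 (mod 713)
9^2 ≡ 9^2 = 81 ≡ 81 (mod 713)
9^4 ≡ 81^2 = 6561 ≡ 144 (mod 713)
9^8 ≡ 144^2 = 20736 ≡ 59 (mod 713)
9^16 ≡ 59^2 = 3481 ≡ 629 (mod 713)
9^32 ≡ 629^2 = 395641 ≡ 639 (mod 713)
9^64 ≡ 639^2 = 408321 ≡ 485 (mod 713)
89 = 64 + 16 + 8 + 1 in binary powers of 2.
So 9^89 ≡ 485 · 629 · 59 · 9 ≡ 193 (mod 713).
Squaring chain: 193 → 173 → 696; never reaches −1, so base 9 is a Miller–Rabin witness that 713 is composite.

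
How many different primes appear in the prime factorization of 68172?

5

68172 = 2^2 · 17043
17043 = 3 · 5681
5681 = 13 · 437
437 = 19 · 23
68172 = 2^2 · 3 · 13 · 19 · 23, which has 5 distinct prime factors.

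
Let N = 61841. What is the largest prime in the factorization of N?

71

61841 = 13 · 4757
4757 = 67 · 71
71 is prime.
So 61841 = 13 · 67 · 71; the largest prime factor is 71.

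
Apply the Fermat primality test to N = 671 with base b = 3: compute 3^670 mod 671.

3^1 ≡ 3 (mod 671)
3^2 ≡ 3^2 = 9 ≡ 9 (mod 671)
3^4 ≡ 9^2 = 81 ≡ 81 (mod 671)
3^8 ≡ 81^2 = 6561 ≡ 522 (mod 671)
3^16 ≡ 522^2 = 272484 ≡ 58 (mod 671)
3^32 ≡ 58^2 = 3364 ≡ 9 (mod 671)
3^64 ≡ 9^2 = 81 ≡ 81 (mod 671)
3^128 ≡ 81^2 = 6561 ≡ 522 (mod 671)
3^256 ≡ 522^2 = 272484 ≡ 58 (mod 671)
3^512 ≡ 58^2 = 3364 ≡ 9 (mod 671)
670 = 512 + 128 + 16 + 8 + 4 + 2 in binary powers of 2.
So 3^670 ≡ 9 · 522 · 58 · 522 · 81 · 9 ≡ 1 (mod 671).
Since the result is 1, base 3 gives no evidence that 671 is composite.

1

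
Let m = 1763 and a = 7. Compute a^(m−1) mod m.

1197

7^1 ≡ 7 (mod 1763)
7^2 ≡ 7^2 = 49 ≡ 49 (mod 1763)
7^4 ≡ 49^2 = 2401 ≡ 638 (mod 1763)
7^8 ≡ 638^2 = 407044 ≡ 1554 (mod 1763)
7^16 ≡ 1554^2 = 2414916 ≡ 1369 (mod 1763)
7^32 ≡ 1369^2 = 1874161 ≡ 92 (mod 1763)
7^64 ≡ 92^2 = 8464 ≡ 1412 (mod 1763)
7^128 ≡ 1412^2 = 1993744 ≡ 1554 (mod 1763)
7^256 ≡ 1554^2 = 2414916 ≡ 1369 (mod 1763)
7^512 ≡ 1369^2 = 1874161 ≡ 92 (mod 1763)
7^1024 ≡ 92^2 = 8464 ≡ 1412 (mod 1763)
1762 = 1024 + 512 + 128 + 64 + 32 + 2 in binary powers of 2.
So 7^1762 ≡ 1412 · 92 · 1554 · 1412 · 92 · 49 ≡ 1197 (mod 1763).
Since 1197 ≠ 1, base 7 is a Fermat witness: 1763 is composite.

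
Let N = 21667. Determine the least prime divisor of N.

47

21667 is odd.
Digit sum 22, not divisible by 3.
Ends in 7: not divisible by 5.
7: 21667 = 7·3095 + 2
11: 21667 = 11·1969 + 8
13: 21667 = 13·1666 + 9
17: 21667 = 17·1274 + 9
19: 21667 = 19·1140 + 7
23: 21667 = 23·942 + 1
29: 21667 = 29·747 + 4
31: 21667 = 31·698 + 29
37: 21667 = 37·585 + 22
41: 21667 = 41·528 + 19
43: 21667 = 43·503 + 38
47: 21667 = 47·461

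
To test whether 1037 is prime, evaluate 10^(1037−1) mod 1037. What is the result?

744

10^1 ≡ 10 (mod 1037)
10^2 ≡ 10^2 = 100 ≡ 100 (mod 1037)
10^4 ≡ 100^2 = 10000 ≡ 667 (mod 1037)
10^8 ≡ 667^2 = 444889 ≡ 16 (mod 1037)
10^16 ≡ 16^2 = 256 ≡ 256 (mod 1037)
10^32 ≡ 256^2 = 65536 ≡ 205 (mod 1037)
10^64 ≡ 205^2 = 42025 ≡ 545 (mod 1037)
10^128 ≡ 545^2 = 297025 ≡ 443 (mod 1037)
10^256 ≡ 443^2 = 196249 ≡ 256 (mod 1037)
10^512 ≡ 256^2 = 65536 ≡ 205 (mod 1037)
10^1024 ≡ 205^2 = 42025 ≡ 545 (mod 1037)
1036 = 1024 + 8 + 4 in binary powers of 2.
So 10^1036 ≡ 545 · 16 · 667 ≡ 744 (mod 1037).
Since 744 ≠ 1, base 10 is a Fermat witness: 1037 is composite.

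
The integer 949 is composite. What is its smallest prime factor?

13

949 is odd.
Digit sum 22, not divisible by 3.
Ends in 9: not divisible by 5.
7: 949 = 7·135 + 4
11: 949 = 11·86 + 3
13: 949 = 13·73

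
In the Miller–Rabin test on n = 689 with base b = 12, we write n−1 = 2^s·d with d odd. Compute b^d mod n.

337

689 − 1 = 688 = 2^4 · 43, so d = 43.
12^1 ≡ 12 (mod 689)
12^2 ≡ 12^2 = 144 ≡ 144 (mod 689)
12^4 ≡ 144^2 = 20736 ≡ 66 (mod 689)
12^8 ≡ 66^2 = 4356 ≡ 222 (mod 689)
12^16 ≡ 222^2 = 49284 ≡ 365 (mod 689)
12^32 ≡ 365^2 = 133225 ≡ 248 (mod 689)
43 = 32 + 8 + 2 + 1 in binary powers of 2.
So 12^43 ≡ 248 · 222 · 144 · 12 ≡ 337 (mod 689).
Squaring chain: 337 → 573 → 365 → 248; never reaches −1, so base 12 is a Miller–Rabin witness that 689 is composite.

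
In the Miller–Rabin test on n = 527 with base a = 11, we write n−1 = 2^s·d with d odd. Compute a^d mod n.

105

527 − 1 = 526 = 2^1 · 263, so d = 263.
11^1 ≡ 11 (mod 527)
11^2 ≡ 11^2 = 121 ≡ 121 (mod 527)
11^4 ≡ 121^2 = 14641 ≡ 412 (mod 527)
11^8 ≡ 412^2 = 169744 ≡ 50 (mod 527)
11^16 ≡ 50^2 = 2500 ≡ 392 (mod 527)
11^32 ≡ 392^2 = 153664 ≡ 307 (mod 527)
11^64 ≡ 307^2 = 94249 ≡ 443 (mod 527)
11^128 ≡ 443^2 = 196249 ≡ 205 (mod 527)
11^256 ≡ 205^2 = 42025 ≡ 392 (mod 527)
263 = 256 + 4 + 2 + 1 in binary powers of 2.
So 11^263 ≡ 392 · 412 · 121 · 11 ≡ 105 (mod 527).
Squaring chain: 105; never reaches −1, so base 11 is a Miller–Rabin witness that 527 is composite.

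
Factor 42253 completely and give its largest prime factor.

47

42253 = 29 · 1457
1457 = 31 · 47
47 is prime.
So 42253 = 29 · 31 · 47; the largest prime factor is 47.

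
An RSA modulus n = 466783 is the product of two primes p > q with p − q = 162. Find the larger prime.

Since p = q + 162, we have 466783 = q(q + 162), so q² + 162q − 466783 = 0.
Discriminant: 162² + 4·466783 = 26244 + 1867132 = 1893376; √1893376 = 1376.
q = (−162 + 1376)/2 = 607, and p = q + 162 = 769.
Check: 607 · 769 = 466783.

769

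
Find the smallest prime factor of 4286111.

43

4286111 is odd.
Digit sum 23, not divisible by 3.
Ends in 1: not divisible by 5.
7: 4286111 = 7·612301 + 4
11: 4286111 = 11·389646 + 5
13: 4286111 = 13·329700 + 11
17: 4286111 = 17·252124 + 3
19: 4286111 = 19·225584 + 15
23: 4286111 = 23·186352 + 15
29: 4286111 = 29·147796 + 27
31: 4286111 = 31·138261 + 20
37: 4286111 = 37·115840 + 31
41: 4286111 = 41·104539 + 12
43: 4286111 = 43·99677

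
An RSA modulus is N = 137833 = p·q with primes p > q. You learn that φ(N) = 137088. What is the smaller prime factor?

337

φ(n) = (p−1)(q−1) = n − (p+q) + 1, so p + q = 137833 − 137088 + 1 = 746.
p and q are the roots of t² − 746t + 137833 = 0.
Discriminant: 746² − 4·137833 = 556516 − 551332 = 5184; √5184 = 72.
q = (746 − 72)/2 = 337, p = (746 + 72)/2 = 409.
Check: 337 · 409 = 137833.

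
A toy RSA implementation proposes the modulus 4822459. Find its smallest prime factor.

4822459 is odd.
Digit sum 34, not divisible by 3.
Ends in 9: not divisible by 5.
7: 4822459 = 7·688922 + 5
11: 4822459 = 11·438405 + 4
13: 4822459 = 13·370958 + 5
17: 4822459 = 17·283674 + 1
19: 4822459 = 19·253813 + 12
23: 4822459 = 23·209672 + 3
29: 4822459 = 29·166291 + 20
31: 4822459 = 31·155563 + 6
37: 4822459 = 37·130336 + 27
41: 4822459 = 41·117620 + 39
43: 4822459 = 43·112150 + 9
47: 4822459 = 47·102605 + 24
53: 4822459 = 53·90989 + 42
59: 4822459 = 59·81736 + 35
61: 4822459 = 61·79056 + 43
67: 4822459 = 67·71977

67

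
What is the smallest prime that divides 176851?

17

176851 is odd.
Digit sum 28, not divisible by 3.
Ends in 1: not divisible by 5.
7: 176851 = 7·25264 + 3
11: 176851 = 11·16077 + 4
13: 176851 = 13·13603 + 12
17: 176851 = 17·10403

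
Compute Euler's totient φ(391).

352

Factor: 391 = 17 · 23.
φ(391) = (17−1) · (23−1) = 16 · 22 = 352.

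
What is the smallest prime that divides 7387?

7387 is odd.
Digit sum 25, not divisible by 3.
Ends in 7: not divisible by 5.
7: 7387 = 7·1055 + 2
11: 7387 = 11·671 + 6
13: 7387 = 13·568 + 3
17: 7387 = 17·434 + 9
19: 7387 = 19·388 + 15
23: 7387 = 23·321 + 4
29: 7387 = 29·254 + 21
31: 7387 = 31·238 + 9
37: 7387 = 37·199 + 24
41: 7387 = 41·180 + 7
43: 7387 = 43·171 + 34
47: 7387 = 47·157 + 8
53: 7387 = 53·139 + 20
59: 7387 = 59·125 + 12
61: 7387 = 61·121 + 6
67: 7387 = 67·110 + 17
71: 7387 = 71·104 + 3
73: 7387 = 73·101 + 14
79: 7387 = 79·93 + 40
83: 7387 = 83·89

83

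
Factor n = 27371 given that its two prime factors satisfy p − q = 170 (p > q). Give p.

Since p = q + 170, we have 27371 = q(q + 170), so q² + 170q − 27371 = 0.
Discriminant: 170² + 4·27371 = 28900 + 109484 = 138384; √138384 = 372.
q = (−170 + 372)/2 = 101, and p = q + 170 = 271.
Check: 101 · 271 = 27371.

271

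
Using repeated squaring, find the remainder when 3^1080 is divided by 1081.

3^1 ≡ 3 (mod 1081)
3^2 ≡ 3^2 = 9 ≡ 9 (mod 1081)
3^4 ≡ 9^2 = 81 ≡ 81 (mod 1081)
3^8 ≡ 81^2 = 6561 ≡ 75 (mod 1081)
3^16 ≡ 75^2 = 5625 ≡ 220 (mod 1081)
3^32 ≡ 220^2 = 48400 ≡ 836 (mod 1081)
3^64 ≡ 836^2 = 698896 ≡ 570 (mod 1081)
3^128 ≡ 570^2 = 324900 ≡ 600 (mod 1081)
3^256 ≡ 600^2 = 360000 ≡ 27 (mod 1081)
3^512 ≡ 27^2 = 729 ≡ 729 (mod 1081)
3^1024 ≡ 729^2 = 531441 ≡ 670 (mod 1081)
1080 = 1024 + 32 + 16 + 8 in binary powers of 2.
So 3^1080 ≡ 670 · 836 · 220 · 75 ≡ 768 (mod 1081).
Since 768 ≠ 1, base 3 is a Fermat witness: 1081 is composite.

768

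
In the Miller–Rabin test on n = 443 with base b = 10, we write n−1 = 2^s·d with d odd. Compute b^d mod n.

443 − 1 = 442 = 2^1 · 221, so d = 221.
10^1 ≡ 10 (mod 443)
10^2 ≡ 10^2 = 100 ≡ 100 (mod 443)
10^4 ≡ 100^2 = 10000 ≡ 254 (mod 443)
10^8 ≡ 254^2 = 64516 ≡ 281 (mod 443)
10^16 ≡ 281^2 = 78961 ≡ 107 (mod 443)
10^32 ≡ 107^2 = 11449 ≡ 374 (mod 443)
10^64 ≡ 374^2 = 139876 ≡ 331 (mod 443)
10^128 ≡ 331^2 = 109561 ≡ 140 (mod 443)
221 = 128 + 64 + 16 + 8 + 4 + 1 in binary powers of 2.
So 10^221 ≡ 140 · 331 · 107 · 281 · 254 · 10 ≡ 1 (mod 443).
Since 10^d ≡ 1 (mod 443), base 10 does not prove 443 composite.

1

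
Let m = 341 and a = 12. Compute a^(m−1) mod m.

12^1 ≡ 12 (mod 341)
12^2 ≡ 12^2 = 144 ≡ 144 (mod 341)
12^4 ≡ 144^2 = 20736 ≡ 276 (mod 341)
12^8 ≡ 276^2 = 76176 ≡ 133 (mod 341)
12^16 ≡ 133^2 = 17689 ≡ 298 (mod 341)
12^32 ≡ 298^2 = 88804 ≡ 144 (mod 341)
12^64 ≡ 144^2 = 20736 ≡ 276 (mod 341)
12^128 ≡ 276^2 = 76176 ≡ 133 (mod 341)
12^256 ≡ 133^2 = 17689 ≡ 298 (mod 341)
340 = 256 + 64 + 16 + 4 in binary powers of 2.
So 12^340 ≡ 298 · 276 · 298 · 276 ≡ 56 (mod 341).
Since 56 ≠ 1, base 12 is a Fermat witness: 341 is composite.

56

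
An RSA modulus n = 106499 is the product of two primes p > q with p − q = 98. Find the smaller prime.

281

Since p = q + 98, we have 106499 = q(q + 98), so q² + 98q − 106499 = 0.
Discriminant: 98² + 4·106499 = 9604 + 425996 = 435600; √435600 = 660.
q = (−98 + 660)/2 = 281, and p = q + 98 = 379.
Check: 281 · 379 = 106499.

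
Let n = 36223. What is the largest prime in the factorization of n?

89

36223 = 11 · 3293
3293 = 37 · 89
89 is prime.
So 36223 = 11 · 37 · 89; the largest prime factor is 89.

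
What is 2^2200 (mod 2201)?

2^1 ≡ 2 (mod 2201)
2^2 ≡ 2^2 = 4 ≡ 4 (mod 2201)
2^4 ≡ 4^2 = 16 ≡ 16 (mod 2201)
2^8 ≡ 16^2 = 256 ≡ 256 (mod 2201)
2^16 ≡ 256^2 = 65536 ≡ 1707 (mod 2201)
2^32 ≡ 1707^2 = 2913849 ≡ 1926 (mod 2201)
2^64 ≡ 1926^2 = 3709476 ≡ 791 (mod 2201)
2^128 ≡ 791^2 = 625681 ≡ 597 (mod 2201)
2^256 ≡ 597^2 = 356409 ≡ 2048 (mod 2201)
2^512 ≡ 2048^2 = 4194304 ≡ 1399 (mod 2201)
2^1024 ≡ 1399^2 = 1957201 ≡ 512 (mod 2201)
2^2048 ≡ 512^2 = 262144 ≡ 225 (mod 2201)
2200 = 2048 + 128 + 16 + 8 in binary powers of 2.
So 2^2200 ≡ 225 · 597 · 1707 · 256 ≡ 1582 (mod 2201).
Since 1582 ≠ 1, base 2 is a Fermat witness: 2201 is composite.

1582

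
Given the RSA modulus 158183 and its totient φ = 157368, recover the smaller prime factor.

φ(n) = (p−1)(q−1) = n − (p+q) + 1, so p + q = 158183 − 157368 + 1 = 816.
p and q are the roots of t² − 816t + 158183 = 0.
Discriminant: 816² − 4·158183 = 665856 − 632732 = 33124; √33124 = 182.
q = (816 − 182)/2 = 317, p = (816 + 182)/2 = 499.
Check: 317 · 499 = 158183.

317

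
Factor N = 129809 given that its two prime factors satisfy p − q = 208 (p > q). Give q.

271

Since p = q + 208, we have 129809 = q(q + 208), so q² + 208q − 129809 = 0.
Discriminant: 208² + 4·129809 = 43264 + 519236 = 562500; √562500 = 750.
q = (−208 + 750)/2 = 271, and p = q + 208 = 479.
Check: 271 · 479 = 129809.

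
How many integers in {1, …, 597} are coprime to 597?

Factor: 597 = 3 · 199.
φ(597) = (3−1) · (199−1) = 2 · 198 = 396.

396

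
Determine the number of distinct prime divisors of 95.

95 = 5 · 19
95 = 5 · 19, which has 2 distinct prime factors.

2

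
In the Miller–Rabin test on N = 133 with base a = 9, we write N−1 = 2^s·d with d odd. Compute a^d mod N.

133 − 1 = 132 = 2^2 · 33, so d = 33.
9^1 ≡ 9 (mod 133)
9^2 ≡ 9^2 = 81 ≡ 81 (mod 133)
9^4 ≡ 81^2 = 6561 ≡ 44 (mod 133)
9^8 ≡ 44^2 = 1936 ≡ 74 (mod 133)
9^16 ≡ 74^2 = 5476 ≡ 23 (mod 133)
9^32 ≡ 23^2 = 529 ≡ 130 (mod 133)
33 = 32 + 1 in binary powers of 2.
So 9^33 ≡ 130 · 9 ≡ 106 (mod 133).
Squaring chain: 106 → 64; never reaches −1, so base 9 is a Miller–Rabin witness that 133 is composite.

106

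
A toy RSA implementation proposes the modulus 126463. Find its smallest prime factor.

126463 is odd.
Digit sum 22, not divisible by 3.
Ends in 3: not divisible by 5.
7: 126463 = 7·18066 + 1
11: 126463 = 11·11496 + 7
13: 126463 = 13·9727 + 12
17: 126463 = 17·7439

17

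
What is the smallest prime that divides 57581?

71

57581 is odd.
Digit sum 26, not divisible by 3.
Ends in 1: not divisible by 5.
7: 57581 = 7·8225 + 6
11: 57581 = 11·5234 + 7
13: 57581 = 13·4429 + 4
17: 57581 = 17·3387 + 2
19: 57581 = 19·3030 + 11
23: 57581 = 23·2503 + 12
29: 57581 = 29·1985 + 16
31: 57581 = 31·1857 + 14
37: 57581 = 37·1556 + 9
41: 57581 = 41·1404 + 17
43: 57581 = 43·1339 + 4
47: 57581 = 47·1225 + 6
53: 57581 = 53·1086 + 23
59: 57581 = 59·975 + 56
61: 57581 = 61·943 + 58
67: 57581 = 67·859 + 28
71: 57581 = 71·811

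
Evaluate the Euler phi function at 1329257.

Factor: 1329257 = 73 · 131 · 139.
φ(1329257) = (73−1) · (131−1) · (139−1) = 72 · 130 · 138 = 1291680.

1291680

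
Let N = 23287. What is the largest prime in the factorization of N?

23287 = 11 · 2117
2117 = 29 · 73
73 is prime.
So 23287 = 11 · 29 · 73; the largest prime factor is 73.

73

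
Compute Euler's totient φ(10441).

10192

Factor: 10441 = 53 · 197.
φ(10441) = (53−1) · (197−1) = 52 · 196 = 10192.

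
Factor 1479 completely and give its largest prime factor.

1479 = 3 · 493
493 = 17 · 29
29 is prime.
So 1479 = 3 · 17 · 29; the largest prime factor is 29.

29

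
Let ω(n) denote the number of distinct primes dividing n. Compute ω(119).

2

119 = 7 · 17
119 = 7 · 17, which has 2 distinct prime factors.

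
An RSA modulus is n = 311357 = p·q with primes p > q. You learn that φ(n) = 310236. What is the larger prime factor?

φ(n) = (p−1)(q−1) = n − (p+q) + 1, so p + q = 311357 − 310236 + 1 = 1122.
p and q are the roots of t² − 1122t + 311357 = 0.
Discriminant: 1122² − 4·311357 = 1258884 − 1245428 = 13456; √13456 = 116.
q = (1122 − 116)/2 = 503, p = (1122 + 116)/2 = 619.
Check: 503 · 619 = 311357.

619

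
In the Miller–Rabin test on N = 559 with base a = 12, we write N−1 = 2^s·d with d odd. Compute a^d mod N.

559 − 1 = 558 = 2^1 · 279, so d = 279.
12^1 ≡ 12 (mod 559)
12^2 ≡ 12^2 = 144 ≡ 144 (mod 559)
12^4 ≡ 144^2 = 20736 ≡ 53 (mod 559)
12^8 ≡ 53^2 = 2809 ≡ 14 (mod 559)
12^16 ≡ 14^2 = 196 ≡ 196 (mod 559)
12^32 ≡ 196^2 = 38416 ≡ 404 (mod 559)
12^64 ≡ 404^2 = 163216 ≡ 547 (mod 559)
12^128 ≡ 547^2 = 299209 ≡ 144 (mod 559)
12^256 ≡ 144^2 = 20736 ≡ 53 (mod 559)
279 = 256 + 16 + 4 + 2 + 1 in binary powers of 2.
So 12^279 ≡ 53 · 196 · 53 · 144 · 12 ≡ 194 (mod 559).
Squaring chain: 194; never reaches −1, so base 12 is a Miller–Rabin witness that 559 is composite.

194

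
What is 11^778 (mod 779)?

144

11^1 ≡ 11 (mod 779)
11^2 ≡ 11^2 = 121 ≡ 121 (mod 779)
11^4 ≡ 121^2 = 14641 ≡ 619 (mod 779)
11^8 ≡ 619^2 = 383161 ≡ 672 (mod 779)
11^16 ≡ 672^2 = 451584 ≡ 543 (mod 779)
11^32 ≡ 543^2 = 294849 ≡ 387 (mod 779)
11^64 ≡ 387^2 = 149769 ≡ 201 (mod 779)
11^128 ≡ 201^2 = 40401 ≡ 672 (mod 779)
11^256 ≡ 672^2 = 451584 ≡ 543 (mod 779)
11^512 ≡ 543^2 = 294849 ≡ 387 (mod 779)
778 = 512 + 256 + 8 + 2 in binary powers of 2.
So 11^778 ≡ 387 · 543 · 672 · 121 ≡ 144 (mod 779).
Since 144 ≠ 1, base 11 is a Fermat witness: 779 is composite.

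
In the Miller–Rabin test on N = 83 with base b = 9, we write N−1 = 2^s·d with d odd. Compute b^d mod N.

83 − 1 = 82 = 2^1 · 41, so d = 41.
9^1 ≡ 9 (mod 83)
9^2 ≡ 9^2 = 81 ≡ 81 (mod 83)
9^4 ≡ 81^2 = 6561 ≡ 4 (mod 83)
9^8 ≡ 4^2 = 16 ≡ 16 (mod 83)
9^16 ≡ 16^2 = 256 ≡ 7 (mod 83)
9^32 ≡ 7^2 = 49 ≡ 49 (mod 83)
41 = 32 + 8 + 1 in binary powers of 2.
So 9^41 ≡ 49 · 16 · 9 ≡ 1 (mod 83).
Since 9^d ≡ 1 (mod 83), base 9 does not prove 83 composite.

1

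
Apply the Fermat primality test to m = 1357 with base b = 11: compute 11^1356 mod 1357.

11^1 ≡ 11 (mod 1357)
11^2 ≡ 11^2 = 121 ≡ 121 (mod 1357)
11^4 ≡ 121^2 = 14641 ≡ 1071 (mod 1357)
11^8 ≡ 1071^2 = 1147041 ≡ 376 (mod 1357)
11^16 ≡ 376^2 = 141376 ≡ 248 (mod 1357)
11^32 ≡ 248^2 = 61504 ≡ 439 (mod 1357)
11^64 ≡ 439^2 = 192721 ≡ 27 (mod 1357)
11^128 ≡ 27^2 = 729 ≡ 729 (mod 1357)
11^256 ≡ 729^2 = 531441 ≡ 854 (mod 1357)
11^512 ≡ 854^2 = 729316 ≡ 607 (mod 1357)
11^1024 ≡ 607^2 = 368449 ≡ 702 (mod 1357)
1356 = 1024 + 256 + 64 + 8 + 4 in binary powers of 2.
So 11^1356 ≡ 702 · 854 · 27 · 376 · 1071 ≡ 1268 (mod 1357).
Since 1268 ≠ 1, base 11 is a Fermat witness: 1357 is composite.

1268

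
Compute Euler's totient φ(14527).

Factor: 14527 = 73 · 199.
φ(14527) = (73−1) · (199−1) = 72 · 198 = 14256.

14256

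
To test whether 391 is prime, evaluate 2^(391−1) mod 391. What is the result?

285

2^1 ≡ 2 (mod 391)
2^2 ≡ 2^2 = 4 ≡ 4 (mod 391)
2^4 ≡ 4^2 = 16 ≡ 16 (mod 391)
2^8 ≡ 16^2 = 256 ≡ 256 (mod 391)
2^16 ≡ 256^2 = 65536 ≡ 239 (mod 391)
2^32 ≡ 239^2 = 57121 ≡ 35 (mod 391)
2^64 ≡ 35^2 = 1225 ≡ 52 (mod 391)
2^128 ≡ 52^2 = 2704 ≡ 358 (mod 391)
2^256 ≡ 358^2 = 128164 ≡ 307 (mod 391)
390 = 256 + 128 + 4 + 2 in binary powers of 2.
So 2^390 ≡ 307 · 358 · 16 · 4 ≡ 285 (mod 391).
Since 285 ≠ 1, base 2 is a Fermat witness: 391 is composite.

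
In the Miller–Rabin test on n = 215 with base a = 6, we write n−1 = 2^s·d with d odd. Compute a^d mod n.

36

215 − 1 = 214 = 2^1 · 107, so d = 107.
6^1 ≡ 6 (mod 215)
6^2 ≡ 6^2 = 36 ≡ 36 (mod 215)
6^4 ≡ 36^2 = 1296 ≡ 6 (mod 215)
6^8 ≡ 6^2 = 36 ≡ 36 (mod 215)
6^16 ≡ 36^2 = 1296 ≡ 6 (mod 215)
6^32 ≡ 6^2 = 36 ≡ 36 (mod 215)
6^64 ≡ 36^2 = 1296 ≡ 6 (mod 215)
107 = 64 + 32 + 8 + 2 + 1 in binary powers of 2.
So 6^107 ≡ 6 · 36 · 36 · 36 · 6 ≡ 36 (mod 215).
Squaring chain: 36; never reaches −1, so base 6 is a Miller–Rabin witness that 215 is composite.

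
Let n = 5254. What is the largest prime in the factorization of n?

71

5254 = 2 · 2627
2627 = 37 · 71
71 is prime.
So 5254 = 2 · 37 · 71; the largest prime factor is 71.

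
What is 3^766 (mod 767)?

3^1 ≡ 3 (mod 767)
3^2 ≡ 3^2 = 9 ≡ 9 (mod 767)
3^4 ≡ 9^2 = 81 ≡ 81 (mod 767)
3^8 ≡ 81^2 = 6561 ≡ 425 (mod 767)
3^16 ≡ 425^2 = 180625 ≡ 380 (mod 767)
3^32 ≡ 380^2 = 144400 ≡ 204 (mod 767)
3^64 ≡ 204^2 = 41616 ≡ 198 (mod 767)
3^128 ≡ 198^2 = 39204 ≡ 87 (mod 767)
3^256 ≡ 87^2 = 7569 ≡ 666 (mod 767)
3^512 ≡ 666^2 = 443556 ≡ 230 (mod 767)
766 = 512 + 128 + 64 + 32 + 16 + 8 + 4 + 2 in binary powers of 2.
So 3^766 ≡ 230 · 87 · 198 · 204 · 380 · 425 · 81 · 9 ≡ 146 (mod 767).
Since 146 ≠ 1, base 3 is a Fermat witness: 767 is composite.

146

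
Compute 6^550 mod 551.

310

6^1 ≡ 6 (mod 551)
6^2 ≡ 6^2 = 36 ≡ 36 (mod 551)
6^4 ≡ 36^2 = 1296 ≡ 194 (mod 551)
6^8 ≡ 194^2 = 37636 ≡ 168 (mod 551)
6^16 ≡ 168^2 = 28224 ≡ 123 (mod 551)
6^32 ≡ 123^2 = 15129 ≡ 252 (mod 551)
6^64 ≡ 252^2 = 63504 ≡ 139 (mod 551)
6^128 ≡ 139^2 = 19321 ≡ 36 (mod 551)
6^256 ≡ 36^2 = 1296 ≡ 194 (mod 551)
6^512 ≡ 194^2 = 37636 ≡ 168 (mod 551)
550 = 512 + 32 + 4 + 2 in binary powers of 2.
So 6^550 ≡ 168 · 252 · 194 · 36 ≡ 310 (mod 551).
Since 310 ≠ 1, base 6 is a Fermat witness: 551 is composite.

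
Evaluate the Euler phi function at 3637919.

Factor: 3637919 = 101 · 181 · 199.
φ(3637919) = (101−1) · (181−1) · (199−1) = 100 · 180 · 198 = 3564000.

3564000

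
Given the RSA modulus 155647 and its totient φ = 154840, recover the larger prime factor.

φ(n) = (p−1)(q−1) = n − (p+q) + 1, so p + q = 155647 − 154840 + 1 = 808.
p and q are the roots of t² − 808t + 155647 = 0.
Discriminant: 808² − 4·155647 = 652864 − 622588 = 30276; √30276 = 174.
q = (808 − 174)/2 = 317, p = (808 + 174)/2 = 491.
Check: 317 · 491 = 155647.

491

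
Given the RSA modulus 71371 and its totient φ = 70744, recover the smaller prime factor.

φ(n) = (p−1)(q−1) = n − (p+q) + 1, so p + q = 71371 − 70744 + 1 = 628.
p and q are the roots of t² − 628t + 71371 = 0.
Discriminant: 628² − 4·71371 = 394384 − 285484 = 108900; √108900 = 330.
q = (628 − 330)/2 = 149, p = (628 + 330)/2 = 479.
Check: 149 · 479 = 71371.

149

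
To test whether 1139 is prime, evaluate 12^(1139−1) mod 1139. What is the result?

12^1 ≡ 12 (mod 1139)
12^2 ≡ 12^2 = 144 ≡ 144 (mod 1139)
12^4 ≡ 144^2 = 20736 ≡ 234 (mod 1139)
12^8 ≡ 234^2 = 54756 ≡ 84 (mod 1139)
12^16 ≡ 84^2 = 7056 ≡ 222 (mod 1139)
12^32 ≡ 222^2 = 49284 ≡ 307 (mod 1139)
12^64 ≡ 307^2 = 94249 ≡ 851 (mod 1139)
12^128 ≡ 851^2 = 724201 ≡ 936 (mod 1139)
12^256 ≡ 936^2 = 876096 ≡ 205 (mod 1139)
12^512 ≡ 205^2 = 42025 ≡ 1021 (mod 1139)
12^1024 ≡ 1021^2 = 1042441 ≡ 256 (mod 1139)
1138 = 1024 + 64 + 32 + 16 + 2 in binary powers of 2.
So 12^1138 ≡ 256 · 851 · 307 · 222 · 144 ≡ 892 (mod 1139).
Since 892 ≠ 1, base 12 is a Fermat witness: 1139 is composite.

892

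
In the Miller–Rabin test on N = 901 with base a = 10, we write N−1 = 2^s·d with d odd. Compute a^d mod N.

901 − 1 = 900 = 2^2 · 225, so d = 225.
10^1 ≡ 10 (mod 901)
10^2 ≡ 10^2 = 100 ≡ 100 (mod 901)
10^4 ≡ 100^2 = 10000 ≡ 89 (mod 901)
10^8 ≡ 89^2 = 7921 ≡ 713 (mod 901)
10^16 ≡ 713^2 = 508369 ≡ 205 (mod 901)
10^32 ≡ 205^2 = 42025 ≡ 579 (mod 901)
10^64 ≡ 579^2 = 335241 ≡ 69 (mod 901)
10^128 ≡ 69^2 = 4761 ≡ 256 (mod 901)
225 = 128 + 64 + 32 + 1 in binary powers of 2.
So 10^225 ≡ 256 · 69 · 579 · 10 ≡ 248 (mod 901).
Squaring chain: 248 → 236; never reaches −1, so base 10 is a Miller–Rabin witness that 901 is composite.

248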